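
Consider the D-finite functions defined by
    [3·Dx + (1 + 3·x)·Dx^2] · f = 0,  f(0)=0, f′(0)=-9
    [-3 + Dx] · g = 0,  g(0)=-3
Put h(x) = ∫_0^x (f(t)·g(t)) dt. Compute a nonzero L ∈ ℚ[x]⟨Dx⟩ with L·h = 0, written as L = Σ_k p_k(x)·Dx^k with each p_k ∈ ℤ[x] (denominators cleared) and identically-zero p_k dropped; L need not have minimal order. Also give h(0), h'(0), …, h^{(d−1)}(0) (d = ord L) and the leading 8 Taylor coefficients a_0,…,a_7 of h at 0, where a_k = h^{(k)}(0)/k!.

L = 27·x·Dx + (-3 - 18·x)·Dx^2 + (1 + 3·x)·Dx^3  (order 3).
h: a_k = 0, 0, 27/2, 27/2, 81/4, 0, 2187/80, -729/16, …
ICs: h(0) = 0, h′(0) = 0, h′′(0) = 27.

f: a_k = 0, -9, 27/2, -27, 243/4, -729/5, 729/2, -6561/7, …
g: a_k = -3, -9, -27/2, -27/2, -81/8, -243/40, -243/80, -729/560, …
Product ⇒ symmetric product L₀, ord ≤ 2.
h=∫₀ˣh₀: take L = L₀·Dx.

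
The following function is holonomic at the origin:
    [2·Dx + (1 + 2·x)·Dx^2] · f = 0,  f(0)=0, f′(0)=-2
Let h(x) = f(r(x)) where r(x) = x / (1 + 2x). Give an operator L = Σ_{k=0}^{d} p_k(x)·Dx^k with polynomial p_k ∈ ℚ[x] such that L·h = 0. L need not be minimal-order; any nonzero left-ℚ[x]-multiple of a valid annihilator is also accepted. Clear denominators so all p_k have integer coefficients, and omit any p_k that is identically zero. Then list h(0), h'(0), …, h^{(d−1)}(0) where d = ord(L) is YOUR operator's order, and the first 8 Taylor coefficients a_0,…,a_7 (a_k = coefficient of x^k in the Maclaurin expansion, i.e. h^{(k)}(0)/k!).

f: a_k = 0, -2, 2, -8/3, 4, -32/5, 32/3, -128/7, …
Change of var in L_f (x↦r) gives L₀.
L = (6 + 16·x)·Dx + (1 + 6·x + 8·x^2)·Dx^2  (order 2).
h: a_k = 0, -2, 6, -56/3, 60, -992/5, 672, -16256/7, …
ICs: h(0) = 0, h′(0) = -2.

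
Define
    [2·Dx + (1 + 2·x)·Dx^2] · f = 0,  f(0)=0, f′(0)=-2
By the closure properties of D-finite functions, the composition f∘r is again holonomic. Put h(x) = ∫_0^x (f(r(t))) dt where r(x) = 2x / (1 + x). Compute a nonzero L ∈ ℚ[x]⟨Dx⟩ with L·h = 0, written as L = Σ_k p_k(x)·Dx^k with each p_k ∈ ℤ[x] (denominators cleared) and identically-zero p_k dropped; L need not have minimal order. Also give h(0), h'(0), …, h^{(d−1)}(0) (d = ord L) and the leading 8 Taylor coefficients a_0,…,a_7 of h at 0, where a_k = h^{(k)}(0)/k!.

L = (6 + 10·x)·Dx^2 + (1 + 6·x + 5·x^2)·Dx^3  (order 3).
h: a_k = 0, 0, -2, 4, -31/3, 156/5, -1562/15, 372, …
ICs: h(0) = 0, h′(0) = 0, h′′(0) = -4.

f: a_k = 0, -2, 2, -8/3, 4, -32/5, 32/3, -128/7, …
L₀ from L_f via x↦r, Dx↦r'^{-1}Dx.
h=∫h₀ ⇒ L = L₀·Dx.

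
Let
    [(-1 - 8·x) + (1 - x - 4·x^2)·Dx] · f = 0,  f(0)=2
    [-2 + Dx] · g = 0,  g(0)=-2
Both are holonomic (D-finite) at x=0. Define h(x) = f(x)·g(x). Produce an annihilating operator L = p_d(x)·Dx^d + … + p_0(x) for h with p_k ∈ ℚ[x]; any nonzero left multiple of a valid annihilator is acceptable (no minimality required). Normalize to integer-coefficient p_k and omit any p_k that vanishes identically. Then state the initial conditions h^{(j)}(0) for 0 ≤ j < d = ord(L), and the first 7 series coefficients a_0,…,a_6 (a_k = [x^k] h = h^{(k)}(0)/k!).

f: a_k = 2, 2, 10, 18, 58, 130, 362, …
g: a_k = -2, -4, -4, -8/3, -4/3, -8/15, -8/45, …
L₀ := L_f ⊗_s L_g (sym. prod.), ord ≤ 1.
L = (3 + 6·x - 8·x^2) + (-1 + x + 4·x^2)·Dx  (order 1).
h: a_k = -4, -12, -36, -268/3, -236, -2972/5, -69244/45, …
ICs: h(0) = -4.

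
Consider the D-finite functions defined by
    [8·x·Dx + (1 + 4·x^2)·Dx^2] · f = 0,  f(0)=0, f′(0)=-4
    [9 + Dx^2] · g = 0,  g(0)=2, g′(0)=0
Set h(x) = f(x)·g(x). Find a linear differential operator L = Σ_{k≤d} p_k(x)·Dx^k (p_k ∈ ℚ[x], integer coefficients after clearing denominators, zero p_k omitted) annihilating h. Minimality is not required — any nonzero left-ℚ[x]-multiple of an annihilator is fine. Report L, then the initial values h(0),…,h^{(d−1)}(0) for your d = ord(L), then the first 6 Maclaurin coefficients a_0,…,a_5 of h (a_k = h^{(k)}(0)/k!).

L = (2925 + 31536·x^2 + 95904·x^4 + 186624·x^6 + 186624·x^8) + (2448·x + 20160·x^3 + 62208·x^5 + 82944·x^7)·Dx + (442 + 5088·x^2 + 19008·x^4 + 41472·x^6 + 41472·x^8)·Dx^2 + (272·x + 2240·x^3 + 6912·x^5 + 9216·x^7)·Dx^3 + (13 + 176·x^2 + 928·x^4 + 2304·x^6 + 2304·x^8)·Dx^4  (order 4).
h: a_k = 0, -8, 0, 140/3, 0, -503/5, …
ICs: h(0) = 0, h′(0) = -8, h′′(0) = 0, h′′′(0) = 280.

f: a_k = 0, -4, 0, 16/3, 0, -64/5, …
g: a_k = 2, 0, -9, 0, 27/4, 0, …
Sym-product of L_f,L_g gives L₀ (≤ ord 4).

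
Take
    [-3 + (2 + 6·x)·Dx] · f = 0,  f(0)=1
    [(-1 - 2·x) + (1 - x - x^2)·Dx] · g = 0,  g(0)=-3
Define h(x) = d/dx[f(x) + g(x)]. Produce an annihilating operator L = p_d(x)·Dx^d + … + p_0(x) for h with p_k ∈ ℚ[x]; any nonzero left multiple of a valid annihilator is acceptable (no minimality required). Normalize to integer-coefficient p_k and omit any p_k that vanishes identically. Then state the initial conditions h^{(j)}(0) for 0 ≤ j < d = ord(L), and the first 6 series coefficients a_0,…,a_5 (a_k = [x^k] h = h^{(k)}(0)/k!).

f: a_k = 1, 3/2, -9/8, 27/16, -405/128, 1701/256, …
g: a_k = -3, -3, -6, -9, -15, -24, …
f+g: L₀ = lclm(L_f,L_g), ord ≤ 1+1.
h₀' ⇒ L via d/dx closure of L₀.
L = (-216 - 666·x - 972·x^2 - 468·x^3 - 270·x^4) + (-45 - 624·x - 2079·x^2 - 2688·x^3 - 1737·x^4 - 810·x^5)·Dx + (22 + 122·x + 146·x^2 - 162·x^3 - 426·x^4 - 474·x^5 - 180·x^6)·Dx^2  (order 2).
h: a_k = -3/2, -57/4, -351/16, -2325/32, -22215/256, -165735/512, …
ICs: h(0) = -3/2, h′(0) = -57/4.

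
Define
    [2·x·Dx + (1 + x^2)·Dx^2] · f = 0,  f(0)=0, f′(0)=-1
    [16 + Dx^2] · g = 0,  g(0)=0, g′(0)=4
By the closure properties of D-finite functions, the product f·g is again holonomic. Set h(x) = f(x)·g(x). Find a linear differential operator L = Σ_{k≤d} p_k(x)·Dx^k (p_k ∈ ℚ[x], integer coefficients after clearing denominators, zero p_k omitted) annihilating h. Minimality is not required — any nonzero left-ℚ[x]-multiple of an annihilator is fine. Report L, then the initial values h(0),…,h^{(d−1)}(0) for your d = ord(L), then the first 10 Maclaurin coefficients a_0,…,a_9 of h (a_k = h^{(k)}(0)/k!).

f: a_k = 0, -1, 0, 1/3, 0, -1/5, 0, 1/7, 0, -1/9, …
g: a_k = 0, 4, 0, -32/3, 0, 128/15, 0, -1024/315, 0, 2048/2835, …
Sym-product of L_f,L_g gives L₀ (≤ ord 4).
L = (5440 + 19136·x^2 + 25856·x^4 + 16384·x^6 + 4096·x^8) + (1152·x + 3200·x^3 + 3072·x^5 + 1024·x^7)·Dx + (612 + 2252·x^2 + 3168·x^4 + 2048·x^6 + 512·x^8)·Dx^2 + (72·x + 200·x^3 + 192·x^5 + 64·x^7)·Dx^3 + (17 + 66·x^2 + 97·x^4 + 64·x^6 + 16·x^8)·Dx^4  (order 4).
h: a_k = 0, 0, -4, 0, 12, 0, -116/9, 0, 44/5, 0, …
ICs: h(0) = 0, h′(0) = 0, h′′(0) = -8, h′′′(0) = 0.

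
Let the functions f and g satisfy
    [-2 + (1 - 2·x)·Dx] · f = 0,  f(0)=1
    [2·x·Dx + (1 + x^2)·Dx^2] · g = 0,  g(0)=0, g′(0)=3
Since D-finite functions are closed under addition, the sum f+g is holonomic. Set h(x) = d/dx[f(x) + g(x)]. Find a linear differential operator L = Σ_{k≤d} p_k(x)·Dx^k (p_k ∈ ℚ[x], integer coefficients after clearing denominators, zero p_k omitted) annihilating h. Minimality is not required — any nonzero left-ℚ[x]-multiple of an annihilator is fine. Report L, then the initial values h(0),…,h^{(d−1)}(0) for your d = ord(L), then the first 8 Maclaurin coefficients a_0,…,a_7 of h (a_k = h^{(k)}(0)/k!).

f: a_k = 1, 2, 4, 8, 16, 32, 64, 128, …
g: a_k = 0, 3, 0, -1, 0, 3/5, 0, -3/7, …
Sum ⇒ L₀ = lclm(L_f,L_g) in ℚ(x)⟨Dx⟩.
h=h₀': d/dx-closure on L₀ ⇒ L.
L = (-4 + 32·x + 12·x^2) + (13 - 4·x + 25·x^2 + 12·x^3)·Dx + (-2 + 3·x + 3·x^3 + 2·x^4)·Dx^2  (order 2).
h: a_k = 5, 8, 21, 64, 163, 384, 893, 2048, …
ICs: h(0) = 5, h′(0) = 8.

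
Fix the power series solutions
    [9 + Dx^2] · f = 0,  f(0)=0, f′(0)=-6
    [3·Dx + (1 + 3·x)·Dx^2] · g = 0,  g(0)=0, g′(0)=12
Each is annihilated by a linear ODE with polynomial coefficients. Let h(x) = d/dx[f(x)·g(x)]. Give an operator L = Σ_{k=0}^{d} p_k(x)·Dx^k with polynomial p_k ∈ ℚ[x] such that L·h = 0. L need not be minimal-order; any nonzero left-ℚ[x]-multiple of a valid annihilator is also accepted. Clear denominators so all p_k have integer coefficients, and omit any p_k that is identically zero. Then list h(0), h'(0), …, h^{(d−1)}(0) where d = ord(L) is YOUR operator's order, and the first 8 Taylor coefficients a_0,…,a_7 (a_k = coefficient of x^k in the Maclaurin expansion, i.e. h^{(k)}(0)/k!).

f: a_k = 0, -6, 0, 9, 0, -81/20, 0, 243/280, …
g: a_k = 0, 12, -18, 36, -81, 972/5, -486, 8748/7, …
h₀=f·g: eliminate ⇒ L₀, order ≤ 2·2.
Derive L from L₀ (diff closure).
L = (-675 - 3564·x - 10206·x^2 + 8748·x^3 + 94041·x^4 + 157464·x^5 + 78732·x^6) + (-216 - 864·x + 1620·x^2 + 14580·x^3 + 29160·x^4 + 17496·x^5)·Dx + (-84 - 396·x - 378·x^2 + 5832·x^3 + 23814·x^4 + 34992·x^5 + 17496·x^6)·Dx^2 + (-24 - 96·x + 180·x^2 + 1620·x^3 + 3240·x^4 + 1944·x^5)·Dx^3 + (-1 + 84·x^2 + 540·x^3 + 1485·x^4 + 1944·x^5 + 972·x^6)·Dx^4  (order 4).
h: a_k = 0, -144, 324, -432, 1620, -5346, 158193/10, -329508/7, …
ICs: h(0) = 0, h′(0) = -144, h′′(0) = 648, h′′′(0) = -2592.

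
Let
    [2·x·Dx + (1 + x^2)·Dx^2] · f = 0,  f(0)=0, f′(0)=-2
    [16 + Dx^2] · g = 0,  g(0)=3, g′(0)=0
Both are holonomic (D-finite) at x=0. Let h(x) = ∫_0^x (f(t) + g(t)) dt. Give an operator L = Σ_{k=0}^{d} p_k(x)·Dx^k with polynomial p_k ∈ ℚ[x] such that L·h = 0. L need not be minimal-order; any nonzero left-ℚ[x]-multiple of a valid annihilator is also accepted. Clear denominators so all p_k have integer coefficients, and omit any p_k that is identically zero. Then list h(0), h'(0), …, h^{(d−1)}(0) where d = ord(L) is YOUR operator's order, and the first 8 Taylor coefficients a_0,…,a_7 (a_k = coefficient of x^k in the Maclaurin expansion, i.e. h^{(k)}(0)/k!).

f: a_k = 0, -2, 0, 2/3, 0, -2/5, 0, 2/7, …
g: a_k = 3, 0, -24, 0, 32, 0, -256/15, 0, …
f+g: L₀ = lclm(L_f,L_g), ord ≤ 2+2.
h=∫h₀ ⇒ L = L₀·Dx.
L = (64·x + 704·x^3 + 256·x^5)·Dx^2 + (112 + 416·x^2 + 432·x^4 + 128·x^6)·Dx^3 + (4·x + 44·x^3 + 16·x^5)·Dx^4 + (7 + 26·x^2 + 27·x^4 + 8·x^6)·Dx^5  (order 5).
h: a_k = 0, 3, -1, -8, 1/6, 32/5, -1/15, -256/105, …
ICs: h(0) = 0, h′(0) = 3, h′′(0) = -2, h′′′(0) = -48, h′′′′(0) = 4.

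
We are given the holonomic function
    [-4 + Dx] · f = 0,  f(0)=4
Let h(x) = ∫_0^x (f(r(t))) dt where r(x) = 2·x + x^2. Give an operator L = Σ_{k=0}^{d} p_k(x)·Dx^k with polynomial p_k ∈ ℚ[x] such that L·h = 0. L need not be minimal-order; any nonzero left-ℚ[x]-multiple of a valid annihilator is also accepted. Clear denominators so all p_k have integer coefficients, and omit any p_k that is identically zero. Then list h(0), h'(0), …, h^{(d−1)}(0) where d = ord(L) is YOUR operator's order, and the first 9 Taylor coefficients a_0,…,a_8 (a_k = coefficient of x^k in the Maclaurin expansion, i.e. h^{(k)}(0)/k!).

f: a_k = 4, 16, 32, 128/3, 128/3, 512/15, 1024/45, 4096/315, 2048/315, …
L₀ from L_f via x↦r, Dx↦r'^{-1}Dx.
∫: right-multiply L₀ by Dx.
L = (-8 - 8·x)·Dx + Dx^2  (order 2).
h: a_k = 0, 4, 16, 48, 352/3, 736/3, 6784/15, 236416/315, 358528/315, …
ICs: h(0) = 0, h′(0) = 4.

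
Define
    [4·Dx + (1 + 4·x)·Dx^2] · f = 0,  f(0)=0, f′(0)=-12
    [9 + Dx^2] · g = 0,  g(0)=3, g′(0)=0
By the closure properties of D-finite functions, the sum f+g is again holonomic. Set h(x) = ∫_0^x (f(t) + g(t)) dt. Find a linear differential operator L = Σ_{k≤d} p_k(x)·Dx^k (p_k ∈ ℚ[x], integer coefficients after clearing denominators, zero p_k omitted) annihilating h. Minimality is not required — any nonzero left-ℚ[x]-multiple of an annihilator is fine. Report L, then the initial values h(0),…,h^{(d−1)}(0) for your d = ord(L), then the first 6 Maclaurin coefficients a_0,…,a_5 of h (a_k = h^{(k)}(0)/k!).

f: a_k = 0, -12, 24, -64, 192, -3072/5, …
g: a_k = 3, 0, -27/2, 0, 81/8, 0, …
L₀ := lclm(L_f,L_g); ord L₀ ≤ 2+2.
h=∫₀ˣh₀: take L = L₀·Dx.
L = (3780 + 2592·x + 5184·x^2)·Dx^2 + (369 + 2124·x + 3888·x^2 + 5184·x^3)·Dx^3 + (420 + 288·x + 576·x^2)·Dx^4 + (41 + 236·x + 432·x^2 + 576·x^3)·Dx^5  (order 5).
h: a_k = 0, 3, -6, 7/2, -16, 1617/40, …
ICs: h(0) = 0, h′(0) = 3, h′′(0) = -12, h′′′(0) = 21, h′′′′(0) = -384.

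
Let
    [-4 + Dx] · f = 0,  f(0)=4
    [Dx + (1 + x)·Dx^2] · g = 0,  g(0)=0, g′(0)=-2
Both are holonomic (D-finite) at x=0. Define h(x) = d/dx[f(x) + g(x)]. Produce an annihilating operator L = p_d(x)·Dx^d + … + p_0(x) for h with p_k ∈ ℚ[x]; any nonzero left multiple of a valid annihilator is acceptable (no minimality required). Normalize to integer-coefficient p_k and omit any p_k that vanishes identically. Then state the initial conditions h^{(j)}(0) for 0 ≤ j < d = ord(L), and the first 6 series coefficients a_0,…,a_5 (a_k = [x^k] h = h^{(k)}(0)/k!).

f: a_k = 4, 16, 32, 128/3, 128/3, 512/15, …
g: a_k = 0, -2, 1, -2/3, 1/2, -2/5, …
Sum ⇒ L₀ = lclm(L_f,L_g) in ℚ(x)⟨Dx⟩.
h=h₀': d/dx-closure on L₀ ⇒ L.
L = (-24 - 16·x) + (-14 - 32·x - 16·x^2)·Dx + (5 + 9·x + 4·x^2)·Dx^2  (order 2).
h: a_k = 14, 66, 126, 518/3, 506/3, 2078/15, …
ICs: h(0) = 14, h′(0) = 66.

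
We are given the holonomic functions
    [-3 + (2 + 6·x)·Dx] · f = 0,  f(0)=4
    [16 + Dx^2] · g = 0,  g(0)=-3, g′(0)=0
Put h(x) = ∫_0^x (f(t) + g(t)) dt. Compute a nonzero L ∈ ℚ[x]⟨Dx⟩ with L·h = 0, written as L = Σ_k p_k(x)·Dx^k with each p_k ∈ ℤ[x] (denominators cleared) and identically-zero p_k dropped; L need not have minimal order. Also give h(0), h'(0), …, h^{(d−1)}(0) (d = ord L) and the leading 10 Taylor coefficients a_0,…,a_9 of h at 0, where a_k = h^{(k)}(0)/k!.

f: a_k = 4, 6, -9/2, 27/4, -405/32, 1701/64, -15309/256, 72171/512, -2814669/8192, 14073345/16384, …
g: a_k = -3, 0, 24, 0, -32, 0, 256/15, 0, -512/105, 0, …
Weyl lclm of L_f,L_g ⇒ L₀ (ord ≤ 3).
Integrate: L := L₀·Dx.
L = (-4368 - 18432·x - 27648·x^2)·Dx + (1760 + 17568·x + 55296·x^2 + 55296·x^3)·Dx^2 + (-273 - 1152·x - 1728·x^2)·Dx^3 + (110 + 1098·x + 3456·x^2 + 3456·x^3)·Dx^4  (order 4).
h: a_k = 0, 1, 3, 13/2, 27/16, -1429/160, 567/128, -164099/26880, 72171/4096, -299734549/7741440, …
ICs: h(0) = 0, h′(0) = 1, h′′(0) = 6, h′′′(0) = 39.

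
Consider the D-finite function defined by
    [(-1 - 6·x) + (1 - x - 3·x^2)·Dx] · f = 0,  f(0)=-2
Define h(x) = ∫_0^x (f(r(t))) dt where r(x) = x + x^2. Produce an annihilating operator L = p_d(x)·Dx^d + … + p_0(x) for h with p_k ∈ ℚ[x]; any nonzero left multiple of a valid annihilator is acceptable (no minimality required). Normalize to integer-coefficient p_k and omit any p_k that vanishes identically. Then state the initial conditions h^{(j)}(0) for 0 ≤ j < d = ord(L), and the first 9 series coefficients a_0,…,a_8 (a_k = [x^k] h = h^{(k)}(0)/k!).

f: a_k = -2, -2, -8, -14, -38, -80, -194, -434, -1016, …
Change of var in L_f (x↦r) gives L₀.
Integrate: L := L₀·Dx.
L = (1 + 8·x + 18·x^2 + 12·x^3)·Dx + (-1 + x + 4·x^2 + 6·x^3 + 3·x^4)·Dx^2  (order 2).
h: a_k = 0, -2, -1, -10/3, -15/2, -88/5, -137/3, -836/7, -1275/4, …
ICs: h(0) = 0, h′(0) = -2.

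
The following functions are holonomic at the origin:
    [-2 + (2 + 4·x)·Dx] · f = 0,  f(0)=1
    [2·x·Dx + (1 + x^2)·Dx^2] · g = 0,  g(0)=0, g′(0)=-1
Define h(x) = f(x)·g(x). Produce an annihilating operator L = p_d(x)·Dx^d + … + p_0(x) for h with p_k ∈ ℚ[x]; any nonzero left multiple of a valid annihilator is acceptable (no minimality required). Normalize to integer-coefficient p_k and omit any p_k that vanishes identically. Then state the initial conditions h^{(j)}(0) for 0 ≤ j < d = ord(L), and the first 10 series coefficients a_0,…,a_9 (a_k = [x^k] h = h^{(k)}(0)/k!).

L = (3 - 2·x - x^2) + (-2 - 2·x + 6·x^2 + 4·x^3)·Dx + (1 + 4·x + 5·x^2 + 4·x^3 + 4·x^4)·Dx^2  (order 2).
h: a_k = 0, -1, -1, 5/6, -1/6, 31/120, -109/120, 2263/1680, -2903/1680, 23035/8064, …
ICs: h(0) = 0, h′(0) = -1.

f: a_k = 1, 1, -1/2, 1/2, -5/8, 7/8, -21/16, 33/16, -429/128, 715/128, …
g: a_k = 0, -1, 0, 1/3, 0, -1/5, 0, 1/7, 0, -1/9, …
L₀ := L_f ⊗_s L_g (sym. prod.), ord ≤ 2.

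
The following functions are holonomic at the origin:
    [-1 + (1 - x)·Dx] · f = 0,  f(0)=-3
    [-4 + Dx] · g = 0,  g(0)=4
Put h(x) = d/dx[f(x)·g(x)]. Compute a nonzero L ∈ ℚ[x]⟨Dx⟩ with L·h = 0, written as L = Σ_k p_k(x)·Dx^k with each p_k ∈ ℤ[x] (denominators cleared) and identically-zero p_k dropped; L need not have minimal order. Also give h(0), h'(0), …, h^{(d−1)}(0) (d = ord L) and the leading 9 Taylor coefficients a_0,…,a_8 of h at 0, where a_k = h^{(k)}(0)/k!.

L = (26 - 40·x + 16·x^2) + (-5 + 9·x - 4·x^2)·Dx  (order 1).
h: a_k = -60, -312, -852, -1648, -2572, -3496, -65276/15, -538592/105, -614108/105, …
ICs: h(0) = -60.

f: a_k = -3, -3, -3, -3, -3, -3, -3, -3, -3, …
g: a_k = 4, 16, 32, 128/3, 128/3, 512/15, 1024/45, 4096/315, 2048/315, …
L₀ := L_f ⊗_s L_g (sym. prod.), ord ≤ 1.
Derive L from L₀ (diff closure).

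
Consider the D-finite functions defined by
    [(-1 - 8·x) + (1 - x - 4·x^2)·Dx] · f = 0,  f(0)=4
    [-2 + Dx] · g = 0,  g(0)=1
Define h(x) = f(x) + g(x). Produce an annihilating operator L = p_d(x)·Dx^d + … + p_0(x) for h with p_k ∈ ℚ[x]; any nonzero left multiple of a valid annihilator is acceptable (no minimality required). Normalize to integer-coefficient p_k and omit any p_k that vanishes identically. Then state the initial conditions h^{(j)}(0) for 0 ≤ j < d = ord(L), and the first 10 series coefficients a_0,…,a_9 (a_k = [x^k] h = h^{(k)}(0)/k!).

L = (-16 - 20·x - 240·x^2 - 128·x^3) + (6 + 32·x + 124·x^2 - 32·x^3 - 64·x^4)·Dx + (1 - 11·x - 2·x^2 + 48·x^3 + 32·x^4)·Dx^2  (order 2).
h: a_k = 5, 6, 22, 112/3, 350/3, 3904/15, 32584/45, 555668/315, 1467902/315, 33214864/2835, …
ICs: h(0) = 5, h′(0) = 6.

f: a_k = 4, 4, 20, 36, 116, 260, 724, 1764, 4660, 11716, …
g: a_k = 1, 2, 2, 4/3, 2/3, 4/15, 4/45, 8/315, 2/315, 4/2835, …
h₀=f+g: left-lcm gives L₀, ord ≤ 2.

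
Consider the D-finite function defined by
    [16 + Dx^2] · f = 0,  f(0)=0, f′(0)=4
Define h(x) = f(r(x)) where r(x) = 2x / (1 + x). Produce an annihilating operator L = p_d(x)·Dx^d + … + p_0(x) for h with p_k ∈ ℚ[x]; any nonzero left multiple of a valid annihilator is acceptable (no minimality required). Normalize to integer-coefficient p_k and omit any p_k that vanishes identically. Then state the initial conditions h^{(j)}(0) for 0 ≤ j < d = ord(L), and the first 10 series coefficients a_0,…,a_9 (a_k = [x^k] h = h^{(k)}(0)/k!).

f: a_k = 0, 4, 0, -32/3, 0, 128/15, 0, -1024/315, 0, 2048/2835, …
h₀=f(r): pull back L_f along r ⇒ L₀.
L = 64 + (2 + 6·x + 6·x^2 + 2·x^3)·Dx + (1 + 4·x + 6·x^2 + 4·x^3 + x^4)·Dx^2  (order 2).
h: a_k = 0, 8, -8, -232/3, 248, -3464/15, -520, 758488/315, -218728/45, 15457432/2835, …
ICs: h(0) = 0, h′(0) = 8.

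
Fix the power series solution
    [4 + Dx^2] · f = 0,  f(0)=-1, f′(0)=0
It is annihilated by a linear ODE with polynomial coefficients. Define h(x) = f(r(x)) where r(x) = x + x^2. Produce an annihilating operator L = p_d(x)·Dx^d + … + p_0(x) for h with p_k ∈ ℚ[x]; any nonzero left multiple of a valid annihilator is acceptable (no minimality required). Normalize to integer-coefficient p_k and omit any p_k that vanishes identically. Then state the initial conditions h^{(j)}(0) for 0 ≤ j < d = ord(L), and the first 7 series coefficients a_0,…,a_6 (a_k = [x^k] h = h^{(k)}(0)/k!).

f: a_k = -1, 0, 2, 0, -2/3, 0, 4/45, …
h₀=f(r): pull back L_f along r ⇒ L₀.
L = (4 + 24·x + 48·x^2 + 32·x^3) - 2·Dx + (1 + 2·x)·Dx^2  (order 2).
h: a_k = -1, 0, 2, 4, 4/3, -8/3, -176/45, …
ICs: h(0) = -1, h′(0) = 0.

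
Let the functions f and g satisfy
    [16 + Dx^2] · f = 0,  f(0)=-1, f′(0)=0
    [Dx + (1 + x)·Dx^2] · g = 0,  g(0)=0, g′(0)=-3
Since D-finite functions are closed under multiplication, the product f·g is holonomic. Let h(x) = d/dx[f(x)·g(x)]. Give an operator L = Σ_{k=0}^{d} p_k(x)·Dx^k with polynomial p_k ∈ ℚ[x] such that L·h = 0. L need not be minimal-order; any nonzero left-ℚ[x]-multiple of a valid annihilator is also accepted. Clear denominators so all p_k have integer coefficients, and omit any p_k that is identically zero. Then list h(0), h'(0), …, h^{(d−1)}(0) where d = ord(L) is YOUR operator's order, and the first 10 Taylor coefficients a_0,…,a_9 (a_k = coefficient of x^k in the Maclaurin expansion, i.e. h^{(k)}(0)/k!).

f: a_k = -1, 0, 8, 0, -32/3, 0, 256/45, 0, -512/315, 0, …
g: a_k = 0, -3, 3/2, -1, 3/4, -3/5, 1/2, -3/7, 3/8, -1/3, …
Product ⇒ symmetric product L₀, ord ≤ 4.
Differentiate: ansatz ord ≤ ord L₀ ⇒ L.
L = (96160 + 647168·x + 1757184·x^2 + 2482176·x^3 + 1931264·x^4 + 786432·x^5 + 131072·x^6) + (13728 + 74144·x + 156160·x^2 + 161280·x^3 + 81920·x^4 + 16384·x^5)·Dx + (13546 + 87008·x + 228848·x^2 + 316416·x^3 + 242944·x^4 + 98304·x^5 + 16384·x^6)·Dx^2 + (858 + 4634·x + 9760·x^2 + 10080·x^3 + 5120·x^4 + 1024·x^5)·Dx^3 + (471 + 2910·x + 7439·x^2 + 10080·x^3 + 7640·x^4 + 3072·x^5 + 512·x^6)·Dx^4  (order 4).
h: a_k = 3, -3, -69, 45, 123, -63, -377/5, 499/15, 157/7, -169/21, …
ICs: h(0) = 3, h′(0) = -3, h′′(0) = -138, h′′′(0) = 270.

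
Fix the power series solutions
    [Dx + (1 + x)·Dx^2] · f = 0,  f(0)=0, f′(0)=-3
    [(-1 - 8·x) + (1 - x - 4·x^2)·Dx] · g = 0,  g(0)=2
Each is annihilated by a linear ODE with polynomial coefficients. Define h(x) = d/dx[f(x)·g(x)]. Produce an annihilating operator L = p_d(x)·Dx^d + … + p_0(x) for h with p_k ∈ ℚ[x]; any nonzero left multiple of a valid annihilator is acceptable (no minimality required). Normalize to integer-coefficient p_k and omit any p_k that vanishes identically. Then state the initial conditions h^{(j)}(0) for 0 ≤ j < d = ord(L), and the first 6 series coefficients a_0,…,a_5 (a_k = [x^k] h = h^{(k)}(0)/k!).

L = (236 + 648·x + 576·x^2) + (25 + 277·x + 672·x^2 + 448·x^3)·Dx + (-9 - 16·x + 45·x^2 + 116·x^3 + 64·x^4)·Dx^2  (order 2).
h: a_k = -6, -6, -87, -158, -1567/2, -9411/5, …
ICs: h(0) = -6, h′(0) = -6.

f: a_k = 0, -3, 3/2, -1, 3/4, -3/5, …
g: a_k = 2, 2, 10, 18, 58, 130, …
f·g: L₀ = L_f ⊗_s L_g, ord ≤ 2·1.
Derive L from L₀ (diff closure).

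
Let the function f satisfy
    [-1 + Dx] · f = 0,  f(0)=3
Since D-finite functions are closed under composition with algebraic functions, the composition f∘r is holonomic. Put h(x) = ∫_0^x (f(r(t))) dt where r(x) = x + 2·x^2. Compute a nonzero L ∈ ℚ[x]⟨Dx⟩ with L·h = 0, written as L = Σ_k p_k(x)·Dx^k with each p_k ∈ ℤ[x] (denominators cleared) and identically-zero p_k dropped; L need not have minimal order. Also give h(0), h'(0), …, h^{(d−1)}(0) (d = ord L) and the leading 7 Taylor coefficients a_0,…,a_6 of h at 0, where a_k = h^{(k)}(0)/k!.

L = (-1 - 4·x)·Dx + Dx^2  (order 2).
h: a_k = 0, 3, 3/2, 5/2, 13/8, 73/40, 281/240, …
ICs: h(0) = 0, h′(0) = 3.

f: a_k = 3, 3, 3/2, 1/2, 1/8, 1/40, 1/240, …
h₀=f(r): pull back L_f along r ⇒ L₀.
Integrate: L := L₀·Dx.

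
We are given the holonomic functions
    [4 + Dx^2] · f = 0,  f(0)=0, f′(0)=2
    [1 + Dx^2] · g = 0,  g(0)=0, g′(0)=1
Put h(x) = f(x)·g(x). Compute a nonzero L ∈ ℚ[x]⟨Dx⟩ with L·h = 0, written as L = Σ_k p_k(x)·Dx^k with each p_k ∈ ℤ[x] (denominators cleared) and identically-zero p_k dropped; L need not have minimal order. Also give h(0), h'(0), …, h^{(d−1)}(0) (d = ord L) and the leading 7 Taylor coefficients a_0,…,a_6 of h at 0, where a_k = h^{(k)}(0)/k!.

f: a_k = 0, 2, 0, -4/3, 0, 4/15, 0, …
g: a_k = 0, 1, 0, -1/6, 0, 1/120, 0, …
f·g: L₀ = L_f ⊗_s L_g, ord ≤ 2·2.
L = 9 + 10·Dx^2 + Dx^4  (order 4).
h: a_k = 0, 0, 2, 0, -5/3, 0, 91/180, …
ICs: h(0) = 0, h′(0) = 0, h′′(0) = 4, h′′′(0) = 0.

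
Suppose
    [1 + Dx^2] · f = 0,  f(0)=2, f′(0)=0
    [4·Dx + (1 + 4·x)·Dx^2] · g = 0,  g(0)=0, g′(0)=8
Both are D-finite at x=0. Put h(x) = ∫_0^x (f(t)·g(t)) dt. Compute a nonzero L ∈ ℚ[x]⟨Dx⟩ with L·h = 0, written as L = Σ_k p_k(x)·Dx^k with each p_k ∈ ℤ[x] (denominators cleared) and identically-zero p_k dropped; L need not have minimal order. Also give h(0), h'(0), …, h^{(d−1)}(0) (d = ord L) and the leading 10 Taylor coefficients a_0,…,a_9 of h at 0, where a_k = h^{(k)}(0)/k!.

L = (-147 - 144·x - 224·x^2 + 256·x^3 + 256·x^4)·Dx + (-56 - 160·x + 384·x^2 + 512·x^3)·Dx^2 + (-150 - 160·x - 192·x^2 + 512·x^3 + 512·x^4)·Dx^3 + (-56 - 160·x + 384·x^2 + 512·x^3)·Dx^4 + (-3 - 16·x + 32·x^2 + 256·x^3 + 256·x^4)·Dx^5  (order 5).
h: a_k = 0, 0, 8, -32/3, 58/3, -48, 1943/15, -372, 940403/840, -1413598/405, …
ICs: h(0) = 0, h′(0) = 0, h′′(0) = 16, h′′′(0) = -64, h′′′′(0) = 464.

f: a_k = 2, 0, -1, 0, 1/12, 0, -1/360, 0, 1/20160, 0, …
g: a_k = 0, 8, -16, 128/3, -128, 2048/5, -4096/3, 32768/7, -16384, 524288/9, …
f·g: L₀ = L_f ⊗_s L_g, ord ≤ 2·2.
h=∫₀ˣh₀: take L = L₀·Dx.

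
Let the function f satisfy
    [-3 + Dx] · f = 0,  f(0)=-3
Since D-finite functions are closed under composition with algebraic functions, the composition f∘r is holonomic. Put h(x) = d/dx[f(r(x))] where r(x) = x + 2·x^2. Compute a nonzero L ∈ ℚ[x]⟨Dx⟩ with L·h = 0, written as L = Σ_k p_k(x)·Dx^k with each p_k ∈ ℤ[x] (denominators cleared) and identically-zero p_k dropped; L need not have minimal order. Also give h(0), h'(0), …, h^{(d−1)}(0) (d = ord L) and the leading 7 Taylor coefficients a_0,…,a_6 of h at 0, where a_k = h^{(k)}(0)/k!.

f: a_k = -3, -9, -27/2, -27/2, -81/8, -243/40, -243/80, …
Substitute x→r, Dx→(1/r')Dx; clear ⇒ L₀.
h=h₀': d/dx-closure on L₀ ⇒ L.
L = (7 + 24·x + 48·x^2) + (-1 - 4·x)·Dx  (order 1).
h: a_k = -9, -63, -405/2, -1161/2, -9963/8, -99549/40, -338661/80, …
ICs: h(0) = -9.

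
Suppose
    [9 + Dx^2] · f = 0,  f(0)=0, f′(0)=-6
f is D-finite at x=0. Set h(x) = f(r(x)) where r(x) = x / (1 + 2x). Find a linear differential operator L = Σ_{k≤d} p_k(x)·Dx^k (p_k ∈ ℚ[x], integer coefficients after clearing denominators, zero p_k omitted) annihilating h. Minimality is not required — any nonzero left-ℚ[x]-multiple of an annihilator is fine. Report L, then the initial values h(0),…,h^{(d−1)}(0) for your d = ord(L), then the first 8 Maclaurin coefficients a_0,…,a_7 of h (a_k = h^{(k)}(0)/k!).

L = 9 + (4 + 24·x + 48·x^2 + 32·x^3)·Dx + (1 + 8·x + 24·x^2 + 32·x^3 + 16·x^4)·Dx^2  (order 2).
h: a_k = 0, -6, 12, -15, -6, 2319/20, -975/2, 429483/280, …
ICs: h(0) = 0, h′(0) = -6.

f: a_k = 0, -6, 0, 9, 0, -81/20, 0, 243/280, …
L₀ from L_f via x↦r, Dx↦r'^{-1}Dx.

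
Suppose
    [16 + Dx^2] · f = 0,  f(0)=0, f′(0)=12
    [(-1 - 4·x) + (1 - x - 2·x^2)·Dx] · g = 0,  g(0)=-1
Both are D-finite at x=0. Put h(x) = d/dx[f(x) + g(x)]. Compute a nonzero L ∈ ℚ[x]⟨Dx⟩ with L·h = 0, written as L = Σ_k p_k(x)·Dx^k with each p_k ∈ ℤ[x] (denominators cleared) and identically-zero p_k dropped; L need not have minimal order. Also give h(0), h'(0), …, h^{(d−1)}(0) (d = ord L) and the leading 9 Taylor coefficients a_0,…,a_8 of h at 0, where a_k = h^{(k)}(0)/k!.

L = (2880 + 9600·x + 20736·x^2 + 7680·x^3 + 15360·x^4 + 18432·x^5 + 12288·x^6) + (-368 - 1040·x + 2400·x^2 + 2048·x^3 - 2560·x^4 + 1536·x^5 + 7168·x^6 + 4096·x^7)·Dx + (180 + 600·x + 1296·x^2 + 480·x^3 + 960·x^4 + 1152·x^5 + 768·x^6)·Dx^2 + (-23 - 65·x + 150·x^2 + 128·x^3 - 160·x^4 + 96·x^5 + 448·x^6 + 256·x^7)·Dx^3  (order 3).
h: a_k = 11, -6, -111, -44, 23, -258, -9949/15, -1368, -320197/105, …
ICs: h(0) = 11, h′(0) = -6, h′′(0) = -222.

f: a_k = 0, 12, 0, -32, 0, 128/5, 0, -1024/105, 0, …
g: a_k = -1, -1, -3, -5, -11, -21, -43, -85, -171, …
Sum ⇒ L₀ = lclm(L_f,L_g) in ℚ(x)⟨Dx⟩.
Derive L from L₀ (diff closure).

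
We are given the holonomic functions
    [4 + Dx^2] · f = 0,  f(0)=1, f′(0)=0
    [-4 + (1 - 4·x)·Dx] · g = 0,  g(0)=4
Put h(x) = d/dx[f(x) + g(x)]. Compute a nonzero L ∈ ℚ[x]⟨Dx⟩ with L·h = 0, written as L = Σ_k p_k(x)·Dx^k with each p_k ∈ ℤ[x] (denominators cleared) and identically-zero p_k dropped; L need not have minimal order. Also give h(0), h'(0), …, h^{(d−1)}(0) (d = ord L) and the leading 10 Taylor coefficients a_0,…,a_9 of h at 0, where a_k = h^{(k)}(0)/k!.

f: a_k = 1, 0, -2, 0, 2/3, 0, -4/45, 0, 2/315, 0, …
g: a_k = 4, 16, 64, 256, 1024, 4096, 16384, 65536, 262144, 1048576, …
L₀ := lclm(L_f,L_g); ord L₀ ≤ 2+1.
Derive L from L₀ (diff closure).
L = (1568 - 256·x + 512·x^2) + (-100 + 432·x - 192·x^2 + 256·x^3)·Dx + (392 - 64·x + 128·x^2)·Dx^2 + (-25 + 108·x - 48·x^2 + 64·x^3)·Dx^3  (order 3).
h: a_k = 16, 124, 768, 12296/3, 20480, 1474552/15, 458752, 660602896/315, 9437184, 118908518392/2835, …
ICs: h(0) = 16, h′(0) = 124, h′′(0) = 1536.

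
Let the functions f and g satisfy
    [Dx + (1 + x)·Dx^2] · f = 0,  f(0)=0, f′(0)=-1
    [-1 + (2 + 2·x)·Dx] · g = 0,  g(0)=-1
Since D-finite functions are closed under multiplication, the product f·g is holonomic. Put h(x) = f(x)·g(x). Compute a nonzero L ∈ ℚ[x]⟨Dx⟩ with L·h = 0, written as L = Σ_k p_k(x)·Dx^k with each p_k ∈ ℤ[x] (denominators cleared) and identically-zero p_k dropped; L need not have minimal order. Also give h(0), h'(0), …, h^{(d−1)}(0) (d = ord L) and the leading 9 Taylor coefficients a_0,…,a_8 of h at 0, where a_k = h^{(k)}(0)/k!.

f: a_k = 0, -1, 1/2, -1/3, 1/4, -1/5, 1/6, -1/7, 1/8, …
g: a_k = -1, -1/2, 1/8, -1/16, 5/128, -7/256, 21/1024, -33/2048, 429/32768, …
h₀=f·g: eliminate ⇒ L₀, order ≤ 2·1.
L = 1 + (4 + 8·x + 4·x^2)·Dx^2  (order 2).
h: a_k = 0, 1, 0, -1/24, 1/24, -71/1920, 31/960, -3043/107520, 2689/107520, …
ICs: h(0) = 0, h′(0) = 1.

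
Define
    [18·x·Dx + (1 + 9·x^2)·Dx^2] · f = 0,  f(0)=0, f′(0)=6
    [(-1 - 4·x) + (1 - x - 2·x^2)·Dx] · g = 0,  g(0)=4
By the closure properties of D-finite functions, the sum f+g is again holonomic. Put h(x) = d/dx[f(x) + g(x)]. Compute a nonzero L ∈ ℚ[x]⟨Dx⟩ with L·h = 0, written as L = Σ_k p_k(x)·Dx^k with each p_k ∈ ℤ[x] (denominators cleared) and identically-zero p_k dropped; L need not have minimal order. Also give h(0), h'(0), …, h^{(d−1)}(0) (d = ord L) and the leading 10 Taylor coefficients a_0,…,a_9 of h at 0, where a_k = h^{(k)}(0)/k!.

L = (18 - 72·x - 918·x^2 - 1872·x^3 - 4608·x^4 - 1296·x^6) + (-8 - 30·x - 278·x^3 - 1788·x^4 - 3216·x^5 - 324·x^6 - 1296·x^7)·Dx + (1 + 4·x + 24·x^2 + 4·x^3 + 103·x^4 - 300·x^5 - 312·x^6 - 108·x^7 - 216·x^8)·Dx^2  (order 2).
h: a_k = 10, 24, 6, 176, 906, 1032, -1994, 5472, 51642, 27320, …
ICs: h(0) = 10, h′(0) = 24.

f: a_k = 0, 6, 0, -18, 0, 486/5, 0, -4374/7, 0, 4374, …
g: a_k = 4, 4, 12, 20, 44, 84, 172, 340, 684, 1364, …
Weyl lclm of L_f,L_g ⇒ L₀ (ord ≤ 3).
h₀' ⇒ L via d/dx closure of L₀.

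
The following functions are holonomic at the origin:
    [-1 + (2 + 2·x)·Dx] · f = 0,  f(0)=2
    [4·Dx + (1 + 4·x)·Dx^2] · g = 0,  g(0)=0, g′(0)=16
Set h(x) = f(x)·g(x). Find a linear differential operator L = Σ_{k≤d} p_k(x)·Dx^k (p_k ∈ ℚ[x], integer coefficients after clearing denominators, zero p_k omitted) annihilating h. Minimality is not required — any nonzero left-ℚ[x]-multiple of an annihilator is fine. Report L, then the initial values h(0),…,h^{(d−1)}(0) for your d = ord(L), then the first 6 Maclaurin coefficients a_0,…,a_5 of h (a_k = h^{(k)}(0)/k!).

f: a_k = 2, 1, -1/4, 1/8, -5/64, 7/128, …
g: a_k = 0, 16, -32, 256/3, -256, 4096/5, …
L₀ := L_f ⊗_s L_g (sym. prod.), ord ≤ 2.
L = (-5 + 4·x) + (12 + 12·x)·Dx + (4 + 24·x + 36·x^2 + 16·x^3)·Dx^2  (order 2).
h: a_k = 0, 32, -48, 404/3, -1250/3, 81349/60, …
ICs: h(0) = 0, h′(0) = 32.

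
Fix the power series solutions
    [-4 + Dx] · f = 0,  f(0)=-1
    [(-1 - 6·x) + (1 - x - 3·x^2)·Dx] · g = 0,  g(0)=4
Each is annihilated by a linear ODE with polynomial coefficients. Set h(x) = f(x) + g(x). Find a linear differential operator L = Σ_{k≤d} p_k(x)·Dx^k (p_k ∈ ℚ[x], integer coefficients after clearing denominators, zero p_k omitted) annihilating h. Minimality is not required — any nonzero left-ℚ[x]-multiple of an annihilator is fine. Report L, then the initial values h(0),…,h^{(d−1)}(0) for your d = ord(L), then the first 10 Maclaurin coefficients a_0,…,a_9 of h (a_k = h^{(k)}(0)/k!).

L = (16 - 8·x + 360·x^2 + 288·x^3) + (8 - 50·x - 134·x^2 + 96·x^3 + 144·x^4)·Dx + (-3 + 13·x + 11·x^2 - 42·x^3 - 36·x^4)·Dx^2  (order 2).
h: a_k = 3, 0, 8, 52/3, 196/3, 2272/15, 17204/45, 272396/315, 639568/315, 13141012/2835, …
ICs: h(0) = 3, h′(0) = 0.

f: a_k = -1, -4, -8, -32/3, -32/3, -128/15, -256/45, -1024/315, -512/315, -2048/2835, …
g: a_k = 4, 4, 16, 28, 76, 160, 388, 868, 2032, 4636, …
f+g: L₀ = lclm(L_f,L_g), ord ≤ 1+1.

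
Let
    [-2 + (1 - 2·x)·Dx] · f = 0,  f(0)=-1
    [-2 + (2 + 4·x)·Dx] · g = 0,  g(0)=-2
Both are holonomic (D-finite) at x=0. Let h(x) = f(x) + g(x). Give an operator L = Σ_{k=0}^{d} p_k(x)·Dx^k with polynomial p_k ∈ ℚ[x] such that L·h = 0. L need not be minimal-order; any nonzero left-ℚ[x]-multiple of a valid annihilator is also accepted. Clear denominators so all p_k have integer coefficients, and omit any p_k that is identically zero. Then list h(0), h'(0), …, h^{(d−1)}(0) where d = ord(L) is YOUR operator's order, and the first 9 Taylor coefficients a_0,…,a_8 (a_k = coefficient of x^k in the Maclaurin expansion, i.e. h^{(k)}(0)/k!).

L = (-10 - 12·x) + (9 + 28·x + 36·x^2)·Dx + (-1 - 6·x + 4·x^2 + 24·x^3)·Dx^2  (order 2).
h: a_k = -3, -4, -3, -9, -59/4, -135/4, -491/8, -1057/8, -15955/64, …
ICs: h(0) = -3, h′(0) = -4.

f: a_k = -1, -2, -4, -8, -16, -32, -64, -128, -256, …
g: a_k = -2, -2, 1, -1, 5/4, -7/4, 21/8, -33/8, 429/64, …
f+g: L₀ = lclm(L_f,L_g), ord ≤ 1+1.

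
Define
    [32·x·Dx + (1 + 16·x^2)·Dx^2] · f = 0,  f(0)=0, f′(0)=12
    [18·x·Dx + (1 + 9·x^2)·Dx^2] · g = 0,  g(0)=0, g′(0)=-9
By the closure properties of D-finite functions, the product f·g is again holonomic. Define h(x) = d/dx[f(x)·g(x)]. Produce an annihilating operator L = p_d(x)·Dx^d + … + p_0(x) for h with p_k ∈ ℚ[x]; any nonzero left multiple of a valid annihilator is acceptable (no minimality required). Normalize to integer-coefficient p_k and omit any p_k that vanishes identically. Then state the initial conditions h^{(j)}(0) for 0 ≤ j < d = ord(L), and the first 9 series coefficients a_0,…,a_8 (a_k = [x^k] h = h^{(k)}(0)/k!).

L = (-3456·x - 144000·x^3 - 1327104·x^5 + 4147200·x^7 + 71663616·x^9) + (-100 - 11532·x^2 - 259200·x^4 - 1161216·x^6 + 14515200·x^8 + 107495424·x^10)·Dx + (-200·x - 7880·x^3 - 86400·x^5 + 194112·x^7 + 8294400·x^9 + 35831808·x^11)·Dx^2 + (-1 - 50·x^2 - 769·x^4 + 110736·x^8 + 1036800·x^10 + 2985984·x^12)·Dx^3  (order 3).
h: a_k = 0, -216, 0, 3600, 0, -270216/5, 0, 5620320/7, 0, …
ICs: h(0) = 0, h′(0) = -216, h′′(0) = 0.

f: a_k = 0, 12, 0, -64, 0, 3072/5, 0, -49152/7, 0, …
g: a_k = 0, -9, 0, 27, 0, -729/5, 0, 6561/7, 0, …
Product ⇒ symmetric product L₀, ord ≤ 4.
h=h₀': d/dx-closure on L₀ ⇒ L.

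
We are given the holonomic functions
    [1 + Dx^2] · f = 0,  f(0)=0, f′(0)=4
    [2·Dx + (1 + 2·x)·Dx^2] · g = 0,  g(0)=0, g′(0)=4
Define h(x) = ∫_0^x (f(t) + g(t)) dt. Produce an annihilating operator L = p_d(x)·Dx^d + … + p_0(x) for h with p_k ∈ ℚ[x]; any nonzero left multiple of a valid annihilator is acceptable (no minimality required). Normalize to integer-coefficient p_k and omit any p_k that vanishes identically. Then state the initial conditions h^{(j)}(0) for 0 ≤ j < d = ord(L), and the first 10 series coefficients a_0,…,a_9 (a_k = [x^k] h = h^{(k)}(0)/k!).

L = (50 + 8·x + 8·x^2)·Dx^2 + (9 + 22·x + 12·x^2 + 8·x^3)·Dx^3 + (50 + 8·x + 8·x^2)·Dx^4 + (9 + 22·x + 12·x^2 + 8·x^3)·Dx^5  (order 5).
h: a_k = 0, 0, 4, -4/3, 7/6, -8/5, 77/36, -64/21, 46079/10080, -64/9, …
ICs: h(0) = 0, h′(0) = 0, h′′(0) = 8, h′′′(0) = -8, h′′′′(0) = 28.

f: a_k = 0, 4, 0, -2/3, 0, 1/30, 0, -1/1260, 0, 1/90720, …
g: a_k = 0, 4, -4, 16/3, -8, 64/5, -64/3, 256/7, -64, 1024/9, …
Sum ⇒ L₀ = lclm(L_f,L_g) in ℚ(x)⟨Dx⟩.
h=∫₀ˣh₀: take L = L₀·Dx.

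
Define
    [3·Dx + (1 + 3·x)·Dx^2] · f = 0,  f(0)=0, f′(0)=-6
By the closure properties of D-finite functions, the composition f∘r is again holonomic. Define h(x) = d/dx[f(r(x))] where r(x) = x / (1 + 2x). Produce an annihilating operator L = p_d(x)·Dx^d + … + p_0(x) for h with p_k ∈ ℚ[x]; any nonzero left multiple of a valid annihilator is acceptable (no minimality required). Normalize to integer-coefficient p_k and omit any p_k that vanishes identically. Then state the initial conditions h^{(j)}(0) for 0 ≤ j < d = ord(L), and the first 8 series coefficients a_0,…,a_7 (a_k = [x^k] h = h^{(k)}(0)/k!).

L = (7 + 20·x) + (1 + 7·x + 10·x^2)·Dx  (order 1).
h: a_k = -6, 42, -234, 1218, -6186, 31122, -155994, 780738, …
ICs: h(0) = -6.

f: a_k = 0, -6, 9, -18, 81/2, -486/5, 243, -4374/7, …
L₀ from L_f via x↦r, Dx↦r'^{-1}Dx.
h₀' ⇒ L via d/dx closure of L₀.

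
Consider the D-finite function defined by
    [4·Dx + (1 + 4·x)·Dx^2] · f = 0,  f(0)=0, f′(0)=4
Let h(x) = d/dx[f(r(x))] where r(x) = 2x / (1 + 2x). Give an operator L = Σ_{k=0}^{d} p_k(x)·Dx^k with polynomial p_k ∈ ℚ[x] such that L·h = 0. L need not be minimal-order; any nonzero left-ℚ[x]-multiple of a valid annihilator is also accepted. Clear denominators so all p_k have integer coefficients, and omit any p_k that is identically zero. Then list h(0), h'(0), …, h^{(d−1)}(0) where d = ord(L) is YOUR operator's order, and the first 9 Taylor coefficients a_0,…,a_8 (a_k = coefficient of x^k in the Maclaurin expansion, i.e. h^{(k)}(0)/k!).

L = (12 + 40·x) + (1 + 12·x + 20·x^2)·Dx  (order 1).
h: a_k = 8, -96, 992, -9984, 99968, -999936, 9999872, -99999744, 999999488, …
ICs: h(0) = 8.

f: a_k = 0, 4, -8, 64/3, -64, 1024/5, -2048/3, 16384/7, -8192, …
Substitute x→r, Dx→(1/r')Dx; clear ⇒ L₀.
Derive L from L₀ (diff closure).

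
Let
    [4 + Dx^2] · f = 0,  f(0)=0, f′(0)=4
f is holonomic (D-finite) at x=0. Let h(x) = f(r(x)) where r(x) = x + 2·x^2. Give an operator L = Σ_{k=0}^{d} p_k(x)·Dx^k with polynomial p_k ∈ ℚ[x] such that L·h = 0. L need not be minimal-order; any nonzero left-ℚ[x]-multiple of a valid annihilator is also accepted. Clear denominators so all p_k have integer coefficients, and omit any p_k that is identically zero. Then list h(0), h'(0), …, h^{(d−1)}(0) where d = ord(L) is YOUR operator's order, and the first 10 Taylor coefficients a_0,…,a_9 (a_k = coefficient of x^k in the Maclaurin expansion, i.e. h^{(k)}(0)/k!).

L = (4 + 48·x + 192·x^2 + 256·x^3) - 4·Dx + (1 + 4·x)·Dx^2  (order 2).
h: a_k = 0, 4, 8, -8/3, -16, -472/15, -16, 6704/315, 1888/45, 108872/2835, …
ICs: h(0) = 0, h′(0) = 4.

f: a_k = 0, 4, 0, -8/3, 0, 8/15, 0, -16/315, 0, 8/2835, …
f∘r: x↦r, Dx↦Dx/r' in L_f ⇒ L₀.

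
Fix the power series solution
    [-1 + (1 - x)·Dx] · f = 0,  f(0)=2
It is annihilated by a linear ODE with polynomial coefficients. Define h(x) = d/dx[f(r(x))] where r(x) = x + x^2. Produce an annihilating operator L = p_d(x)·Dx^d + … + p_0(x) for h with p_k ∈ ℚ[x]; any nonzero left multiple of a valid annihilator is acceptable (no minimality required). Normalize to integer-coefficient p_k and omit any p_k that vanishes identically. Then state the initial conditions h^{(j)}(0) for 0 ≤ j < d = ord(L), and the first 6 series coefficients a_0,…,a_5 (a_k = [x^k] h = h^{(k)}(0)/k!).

L = (4 + 6·x + 6·x^2) + (-1 - x + 3·x^2 + 2·x^3)·Dx  (order 1).
h: a_k = 2, 8, 18, 40, 80, 156, …
ICs: h(0) = 2.

f: a_k = 2, 2, 2, 2, 2, 2, …
h₀=f(r): pull back L_f along r ⇒ L₀.
h=h₀': d/dx-closure on L₀ ⇒ L.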